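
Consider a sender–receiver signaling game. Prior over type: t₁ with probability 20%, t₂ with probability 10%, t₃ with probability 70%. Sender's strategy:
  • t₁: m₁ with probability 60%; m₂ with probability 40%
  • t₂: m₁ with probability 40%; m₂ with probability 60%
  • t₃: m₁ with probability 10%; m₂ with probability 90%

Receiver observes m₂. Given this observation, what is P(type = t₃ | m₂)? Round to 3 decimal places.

0.818

P(m₂) = 0.2·0.4 + 0.1·0.6 + 0.7·0.9 = 0.77
P(t₃ | m₂) = (0.7·0.9) / 0.77 = 0.63 / 0.77 = 0.818182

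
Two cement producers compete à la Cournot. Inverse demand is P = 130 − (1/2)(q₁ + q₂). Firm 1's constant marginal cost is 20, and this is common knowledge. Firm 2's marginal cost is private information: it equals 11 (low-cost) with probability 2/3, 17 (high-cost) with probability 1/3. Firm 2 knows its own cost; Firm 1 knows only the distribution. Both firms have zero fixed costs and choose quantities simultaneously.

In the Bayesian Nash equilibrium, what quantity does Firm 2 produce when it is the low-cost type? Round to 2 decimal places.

84.67

Firm 2 with cost c maximizes (130 − (1/2)(q₁+q₂) − c)·q₂, giving q₂(c) = (130 − c − (1/2)q₁).
E[c₂] = 2/3·11 + 1/3·17 = 13
Firm 1's FOC against E[q₂] yields q₁ = (130 − 2·20 + E[c₂])/(3/2) = (130 − 40 + 13)/(3/2) = 68.6667.
q₂(low-cost) = (130 − 11 − (1/2)·68.6667) = 84.6667.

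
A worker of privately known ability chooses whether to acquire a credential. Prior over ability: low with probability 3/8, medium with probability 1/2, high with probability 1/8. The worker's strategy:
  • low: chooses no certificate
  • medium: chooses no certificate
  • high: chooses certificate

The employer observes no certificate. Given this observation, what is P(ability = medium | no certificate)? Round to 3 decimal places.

Apply Bayes' rule using the sender's strategy as the likelihood.
P(no certificate) = (3/8)·1 + (1/2)·1 + (1/8)·0 = 7/8
P(medium | no certificate) = ((1/2)·1) / (7/8) = (1/2) / (7/8) = 4/7

0.571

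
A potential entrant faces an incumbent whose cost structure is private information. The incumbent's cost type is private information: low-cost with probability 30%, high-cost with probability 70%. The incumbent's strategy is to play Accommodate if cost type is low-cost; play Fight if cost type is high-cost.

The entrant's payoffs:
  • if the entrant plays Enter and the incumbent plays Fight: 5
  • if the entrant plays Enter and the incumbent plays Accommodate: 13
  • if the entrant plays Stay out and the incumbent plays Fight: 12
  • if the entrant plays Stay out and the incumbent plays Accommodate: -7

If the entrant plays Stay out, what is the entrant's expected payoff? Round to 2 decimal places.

Take the expectation over the incumbent's cost type, weighting each type's action by its prior probability.
E[Stay out] = 0.3·(-7) + 0.7·12 = (-2.1) + 8.4 = 6.3

6.30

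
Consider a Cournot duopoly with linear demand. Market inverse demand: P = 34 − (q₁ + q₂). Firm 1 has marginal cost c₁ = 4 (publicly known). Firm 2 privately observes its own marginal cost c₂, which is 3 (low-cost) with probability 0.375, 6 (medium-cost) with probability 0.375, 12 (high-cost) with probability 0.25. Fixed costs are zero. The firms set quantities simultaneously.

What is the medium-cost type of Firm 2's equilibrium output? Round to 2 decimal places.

Type-c best response for Firm 2: q₂(c) = (34 − c)/2 − q₁/2.
Firm 1 maximizes expected profit; its first-order condition is 34 − 2q₁ − E[q₂] − 4 = 0.
Substituting E[q₂] and solving: E[c₂] = 6.375, so q₁ = (34 − 2·4 + 6.375)/3 = 10.7917.
q₂(medium-cost) = (34 − 6 − 10.7917)/2 = 8.60417.

8.60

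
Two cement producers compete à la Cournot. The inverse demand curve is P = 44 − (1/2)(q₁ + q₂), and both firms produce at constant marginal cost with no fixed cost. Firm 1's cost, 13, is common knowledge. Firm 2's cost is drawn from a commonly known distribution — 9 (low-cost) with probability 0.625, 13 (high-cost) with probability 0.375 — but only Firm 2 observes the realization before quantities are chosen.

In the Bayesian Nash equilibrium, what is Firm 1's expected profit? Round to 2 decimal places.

180.50

Firm 2 with cost c maximizes (44 − (1/2)(q₁+q₂) − c)·q₂, giving q₂(c) = (44 − c − (1/2)q₁).
E[c₂] = 0.625·9 + 0.375·13 = 10.5
Firm 1's FOC against E[q₂] yields q₁ = (44 − 2·13 + E[c₂])/(3/2) = (44 − 26 + 10.5)/(3/2) = 19.
E[P] = 44 − (1/2)·(q₁ + E[q₂]) = 22.5; Firm 1's expected profit = (E[P] − 13)·q₁ = (22.5 − 13)·19 = 180.5.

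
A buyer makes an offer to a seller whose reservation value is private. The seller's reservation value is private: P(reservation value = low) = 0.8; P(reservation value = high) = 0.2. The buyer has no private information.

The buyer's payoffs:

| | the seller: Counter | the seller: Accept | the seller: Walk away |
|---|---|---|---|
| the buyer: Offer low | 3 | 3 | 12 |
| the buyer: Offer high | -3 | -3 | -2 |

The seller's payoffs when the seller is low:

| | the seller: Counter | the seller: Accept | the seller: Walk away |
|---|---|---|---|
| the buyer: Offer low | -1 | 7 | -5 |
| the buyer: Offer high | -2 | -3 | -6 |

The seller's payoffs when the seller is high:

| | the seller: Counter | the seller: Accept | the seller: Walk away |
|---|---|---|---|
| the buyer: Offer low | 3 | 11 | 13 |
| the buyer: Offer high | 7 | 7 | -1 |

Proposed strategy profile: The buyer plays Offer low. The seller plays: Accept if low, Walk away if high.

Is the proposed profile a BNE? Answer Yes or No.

The buyer plays Offer low: E[Offer low] = 0.8·(3) + 0.2·(12) = 4.8; E[Offer high] = -2.8. Best-responding. ✓
The seller (reservation value low), facing Offer low: Counter gives -1, Accept gives 7, Walk away gives -5. Proposed Accept is best. ✓
The seller (reservation value high), facing Offer low: Counter gives 3, Accept gives 11, Walk away gives 13. Proposed Walk away is best. ✓

Yes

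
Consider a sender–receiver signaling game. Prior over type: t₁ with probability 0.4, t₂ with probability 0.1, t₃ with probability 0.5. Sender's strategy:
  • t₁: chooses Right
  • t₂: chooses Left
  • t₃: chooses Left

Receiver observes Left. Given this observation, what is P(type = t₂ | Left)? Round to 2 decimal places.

Apply Bayes' rule using the sender's strategy as the likelihood.
P(Left) = 0.4·0 + 0.1·1 + 0.5·1 = 0.6
P(t₂ | Left) = (0.1·1) / 0.6 = 0.1 / 0.6 = 0.166667

0.17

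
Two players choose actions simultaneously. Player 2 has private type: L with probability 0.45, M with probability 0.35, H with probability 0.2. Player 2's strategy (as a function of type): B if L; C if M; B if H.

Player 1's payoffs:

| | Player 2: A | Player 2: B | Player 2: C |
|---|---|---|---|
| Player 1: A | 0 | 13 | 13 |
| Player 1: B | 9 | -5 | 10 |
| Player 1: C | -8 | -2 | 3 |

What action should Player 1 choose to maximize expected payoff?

Compute Player 1's expected payoff for each action, taking the expectation over Player 2's type.
E[A] = 0.45·(13) + 0.35·(13) + 0.2·(13) = 13
E[B] = 0.45·(-5) + 0.35·(10) + 0.2·(-5) = 0.25
E[C] = 0.45·(-2) + 0.35·(3) + 0.2·(-2) = -0.25
Best response: A (13 is the largest).

A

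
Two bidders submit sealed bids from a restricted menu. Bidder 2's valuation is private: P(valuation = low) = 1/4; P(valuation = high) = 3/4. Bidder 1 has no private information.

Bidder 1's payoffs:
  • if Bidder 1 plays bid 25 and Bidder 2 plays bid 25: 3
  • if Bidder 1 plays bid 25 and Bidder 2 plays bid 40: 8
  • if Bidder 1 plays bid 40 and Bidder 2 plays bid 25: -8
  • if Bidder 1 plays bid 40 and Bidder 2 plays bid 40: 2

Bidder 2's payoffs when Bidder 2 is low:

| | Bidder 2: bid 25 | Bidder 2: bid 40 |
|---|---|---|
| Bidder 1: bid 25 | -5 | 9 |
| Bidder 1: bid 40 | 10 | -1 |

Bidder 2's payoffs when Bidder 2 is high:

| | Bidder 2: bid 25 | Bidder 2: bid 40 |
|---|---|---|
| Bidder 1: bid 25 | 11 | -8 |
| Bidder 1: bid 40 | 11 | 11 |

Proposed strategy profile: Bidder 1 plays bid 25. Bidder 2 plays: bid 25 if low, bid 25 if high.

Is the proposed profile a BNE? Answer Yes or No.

No

A profile is a BNE iff every type of every player is best-responding given beliefs about the other side.
Bidder 1 plays bid 25: E[bid 25] = 1/4·(3) + 3/4·(3) = 3; E[bid 40] = -8. Best-responding. ✓
Bidder 2 (valuation low), facing bid 25: bid 25 gives -5, bid 40 gives 9. Proposed bid 25 is not best — profitable deviation exists. ✗
Bidder 2 (valuation high), facing bid 25: bid 25 gives 11, bid 40 gives -8. Proposed bid 25 is best. ✓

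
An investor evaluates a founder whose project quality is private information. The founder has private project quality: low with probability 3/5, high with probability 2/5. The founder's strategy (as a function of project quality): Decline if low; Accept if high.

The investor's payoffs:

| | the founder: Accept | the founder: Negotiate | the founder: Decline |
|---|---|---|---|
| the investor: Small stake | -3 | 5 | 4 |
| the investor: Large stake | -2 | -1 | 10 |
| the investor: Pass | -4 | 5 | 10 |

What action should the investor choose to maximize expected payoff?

Large stake

E[Small stake] = 3/5·(4) + 2/5·(-3) = 6/5
E[Large stake] = 3/5·(10) + 2/5·(-2) = 26/5
E[Pass] = 3/5·(10) + 2/5·(-4) = 22/5
Best response: Large stake (26/5 is the largest).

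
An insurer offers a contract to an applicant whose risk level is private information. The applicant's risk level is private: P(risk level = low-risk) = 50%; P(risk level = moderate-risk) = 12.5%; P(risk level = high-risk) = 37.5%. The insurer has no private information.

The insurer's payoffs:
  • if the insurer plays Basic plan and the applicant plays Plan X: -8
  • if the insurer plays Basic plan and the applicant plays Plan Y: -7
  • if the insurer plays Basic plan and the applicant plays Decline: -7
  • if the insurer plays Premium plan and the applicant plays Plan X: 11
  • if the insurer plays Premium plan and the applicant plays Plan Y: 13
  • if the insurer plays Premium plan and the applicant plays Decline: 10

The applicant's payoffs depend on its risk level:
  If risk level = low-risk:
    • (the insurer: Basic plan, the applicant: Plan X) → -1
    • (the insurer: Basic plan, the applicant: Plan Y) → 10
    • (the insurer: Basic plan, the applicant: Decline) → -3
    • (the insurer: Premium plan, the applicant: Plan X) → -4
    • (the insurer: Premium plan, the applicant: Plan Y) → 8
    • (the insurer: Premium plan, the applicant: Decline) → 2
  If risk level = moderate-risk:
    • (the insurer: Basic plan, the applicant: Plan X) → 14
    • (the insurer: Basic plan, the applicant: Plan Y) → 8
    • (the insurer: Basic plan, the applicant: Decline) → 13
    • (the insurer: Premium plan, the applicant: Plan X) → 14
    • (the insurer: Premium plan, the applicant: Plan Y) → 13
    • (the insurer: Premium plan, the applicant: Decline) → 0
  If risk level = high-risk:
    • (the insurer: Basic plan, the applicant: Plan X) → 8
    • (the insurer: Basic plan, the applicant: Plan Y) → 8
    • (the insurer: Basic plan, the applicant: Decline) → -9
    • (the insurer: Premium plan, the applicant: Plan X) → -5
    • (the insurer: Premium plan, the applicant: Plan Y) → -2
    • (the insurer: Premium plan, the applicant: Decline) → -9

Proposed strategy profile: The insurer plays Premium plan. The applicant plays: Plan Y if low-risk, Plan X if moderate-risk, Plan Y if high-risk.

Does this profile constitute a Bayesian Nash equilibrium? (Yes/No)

Yes

A profile is a BNE iff every type of every player is best-responding given beliefs about the other side.
The insurer plays Premium plan: E[Premium plan] = 0.5·(13) + 0.125·(11) + 0.375·(13) = 12.75; E[Basic plan] = -7.125. Best-responding. ✓
The applicant (risk level low-risk), facing Premium plan: Plan X gives -4, Plan Y gives 8, Decline gives 2. Proposed Plan Y is best. ✓
The applicant (risk level moderate-risk), facing Premium plan: Plan X gives 14, Plan Y gives 13, Decline gives 0. Proposed Plan X is best. ✓
The applicant (risk level high-risk), facing Premium plan: Plan X gives -5, Plan Y gives -2, Decline gives -9. Proposed Plan Y is best. ✓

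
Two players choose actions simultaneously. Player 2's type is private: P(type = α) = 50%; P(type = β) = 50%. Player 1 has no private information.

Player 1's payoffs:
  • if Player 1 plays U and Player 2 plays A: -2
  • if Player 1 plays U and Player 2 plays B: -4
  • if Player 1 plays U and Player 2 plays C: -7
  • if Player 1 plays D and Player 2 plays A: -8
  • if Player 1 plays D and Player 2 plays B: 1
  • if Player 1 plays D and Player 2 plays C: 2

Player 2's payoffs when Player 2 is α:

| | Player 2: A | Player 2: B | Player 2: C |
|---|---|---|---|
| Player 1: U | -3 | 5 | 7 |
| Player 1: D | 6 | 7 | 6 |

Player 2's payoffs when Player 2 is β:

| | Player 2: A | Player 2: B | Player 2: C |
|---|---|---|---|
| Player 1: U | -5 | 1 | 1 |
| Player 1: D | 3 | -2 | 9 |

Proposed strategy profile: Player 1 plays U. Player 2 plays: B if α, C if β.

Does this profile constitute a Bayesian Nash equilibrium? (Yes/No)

No

A profile is a BNE iff every type of every player is best-responding given beliefs about the other side.
Player 1 plays U: E[U] = 0.5·(-4) + 0.5·(-7) = -5.5; E[D] = 1.5. Not best-responding. ✗
Player 2 (type α), facing U: A gives -3, B gives 5, C gives 7. Proposed B is not best — profitable deviation exists. ✗
Player 2 (type β), facing U: A gives -5, B gives 1, C gives 1. Proposed C is best. ✓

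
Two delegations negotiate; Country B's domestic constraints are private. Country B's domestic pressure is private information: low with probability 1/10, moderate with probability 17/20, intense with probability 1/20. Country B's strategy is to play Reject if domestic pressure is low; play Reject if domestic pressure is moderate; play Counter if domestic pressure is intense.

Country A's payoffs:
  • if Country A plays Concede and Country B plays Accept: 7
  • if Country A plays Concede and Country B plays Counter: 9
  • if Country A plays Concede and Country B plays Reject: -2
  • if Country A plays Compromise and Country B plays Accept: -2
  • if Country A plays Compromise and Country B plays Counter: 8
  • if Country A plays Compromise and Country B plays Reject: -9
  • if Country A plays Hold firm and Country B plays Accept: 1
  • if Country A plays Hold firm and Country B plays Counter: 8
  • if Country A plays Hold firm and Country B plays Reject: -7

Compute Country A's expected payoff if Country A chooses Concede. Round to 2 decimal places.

-1.45

Take the expectation over Country B's domestic pressure, weighting each type's action by its prior probability.
E[Concede] = 1/10·(-2) + 17/20·(-2) + 1/20·9 = (-1/5) + (-17/10) + 9/20 = -29/20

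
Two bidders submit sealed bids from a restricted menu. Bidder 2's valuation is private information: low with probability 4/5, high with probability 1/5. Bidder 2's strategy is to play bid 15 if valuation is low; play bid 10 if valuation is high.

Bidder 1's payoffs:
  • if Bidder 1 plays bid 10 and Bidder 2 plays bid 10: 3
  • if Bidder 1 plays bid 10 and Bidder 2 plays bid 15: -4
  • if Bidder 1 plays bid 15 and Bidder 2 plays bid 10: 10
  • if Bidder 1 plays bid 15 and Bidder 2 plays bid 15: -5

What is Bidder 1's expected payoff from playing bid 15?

-2

Take the expectation over Bidder 2's valuation, weighting each type's action by its prior probability.
E[bid 15] = 4/5·(-5) + 1/5·10 = (-4) + 2 = -2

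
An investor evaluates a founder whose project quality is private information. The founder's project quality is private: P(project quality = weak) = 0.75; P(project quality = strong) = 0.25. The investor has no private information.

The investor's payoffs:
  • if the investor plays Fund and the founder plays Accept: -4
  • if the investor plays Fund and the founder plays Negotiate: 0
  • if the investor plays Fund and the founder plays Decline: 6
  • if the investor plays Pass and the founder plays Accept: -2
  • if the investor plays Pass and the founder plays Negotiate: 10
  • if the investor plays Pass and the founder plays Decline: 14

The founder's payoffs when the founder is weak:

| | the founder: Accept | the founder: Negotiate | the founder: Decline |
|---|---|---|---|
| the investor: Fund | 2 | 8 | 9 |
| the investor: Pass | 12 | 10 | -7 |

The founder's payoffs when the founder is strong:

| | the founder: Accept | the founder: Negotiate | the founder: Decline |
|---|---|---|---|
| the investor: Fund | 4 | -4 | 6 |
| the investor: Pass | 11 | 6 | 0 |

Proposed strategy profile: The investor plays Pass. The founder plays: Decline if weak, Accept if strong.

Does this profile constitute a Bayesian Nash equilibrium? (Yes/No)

The investor plays Pass: E[Pass] = 0.75·(14) + 0.25·(-2) = 10; E[Fund] = 3.5. Best-responding. ✓
The founder (project quality weak), facing Pass: Accept gives 12, Negotiate gives 10, Decline gives -7. Proposed Decline is not best — profitable deviation exists. ✗
The founder (project quality strong), facing Pass: Accept gives 11, Negotiate gives 6, Decline gives 0. Proposed Accept is best. ✓

No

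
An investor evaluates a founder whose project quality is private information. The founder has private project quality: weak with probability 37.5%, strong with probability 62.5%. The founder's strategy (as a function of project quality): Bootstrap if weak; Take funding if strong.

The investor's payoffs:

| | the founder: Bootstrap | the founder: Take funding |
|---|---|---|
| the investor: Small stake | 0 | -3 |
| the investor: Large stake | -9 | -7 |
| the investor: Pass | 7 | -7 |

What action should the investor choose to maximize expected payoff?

E[Small stake] = 0.375·(0) + 0.625·(-3) = -1.875
E[Large stake] = 0.375·(-9) + 0.625·(-7) = -7.75
E[Pass] = 0.375·(7) + 0.625·(-7) = -1.75
Best response: Pass (-1.75 is the largest).

Pass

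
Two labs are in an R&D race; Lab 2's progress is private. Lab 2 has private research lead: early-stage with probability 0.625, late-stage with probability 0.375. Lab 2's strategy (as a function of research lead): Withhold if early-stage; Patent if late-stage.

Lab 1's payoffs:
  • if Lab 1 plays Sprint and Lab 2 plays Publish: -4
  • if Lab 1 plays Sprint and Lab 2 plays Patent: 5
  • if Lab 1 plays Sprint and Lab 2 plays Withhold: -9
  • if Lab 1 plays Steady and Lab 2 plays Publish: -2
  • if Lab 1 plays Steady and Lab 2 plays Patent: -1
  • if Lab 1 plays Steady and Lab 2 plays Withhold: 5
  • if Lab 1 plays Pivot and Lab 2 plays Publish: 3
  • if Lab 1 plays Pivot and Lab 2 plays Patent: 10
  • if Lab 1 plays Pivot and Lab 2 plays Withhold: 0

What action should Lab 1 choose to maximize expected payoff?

Pivot

Compute Lab 1's expected payoff for each action, taking the expectation over Lab 2's type.
E[Sprint] = 0.625·(-9) + 0.375·(5) = -3.75
E[Steady] = 0.625·(5) + 0.375·(-1) = 2.75
E[Pivot] = 0.625·(0) + 0.375·(10) = 3.75
Best response: Pivot (3.75 is the largest).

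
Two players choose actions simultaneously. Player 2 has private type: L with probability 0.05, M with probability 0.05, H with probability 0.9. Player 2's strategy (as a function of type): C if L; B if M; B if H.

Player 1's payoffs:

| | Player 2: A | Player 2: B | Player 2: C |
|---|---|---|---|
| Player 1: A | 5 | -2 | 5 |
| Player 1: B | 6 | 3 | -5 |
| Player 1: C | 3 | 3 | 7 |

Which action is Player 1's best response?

Compute Player 1's expected payoff for each action, taking the expectation over Player 2's type.
E[A] = 0.05·(5) + 0.05·(-2) + 0.9·(-2) = -1.65
E[B] = 0.05·(-5) + 0.05·(3) + 0.9·(3) = 2.6
E[C] = 0.05·(7) + 0.05·(3) + 0.9·(3) = 3.2
Best response: C (3.2 is the largest).

C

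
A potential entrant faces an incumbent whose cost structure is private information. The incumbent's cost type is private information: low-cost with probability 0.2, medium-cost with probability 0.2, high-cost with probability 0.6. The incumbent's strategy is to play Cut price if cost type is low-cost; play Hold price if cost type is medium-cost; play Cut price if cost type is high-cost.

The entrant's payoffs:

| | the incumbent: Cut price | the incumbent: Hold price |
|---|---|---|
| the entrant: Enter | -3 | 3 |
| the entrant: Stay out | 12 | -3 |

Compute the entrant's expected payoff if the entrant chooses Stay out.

9

E[Stay out] = 0.2·12 + 0.2·(-3) + 0.6·12 = 2.4 + (-0.6) + 7.2 = 9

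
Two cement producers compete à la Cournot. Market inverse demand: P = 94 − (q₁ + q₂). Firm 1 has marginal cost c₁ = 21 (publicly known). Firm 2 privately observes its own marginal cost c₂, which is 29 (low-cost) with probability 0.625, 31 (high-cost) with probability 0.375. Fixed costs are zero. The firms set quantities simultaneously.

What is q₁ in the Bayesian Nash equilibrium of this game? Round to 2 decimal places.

Firm 2 with cost c maximizes (94 − (q₁+q₂) − c)·q₂, giving q₂(c) = (94 − c − q₁)/2.
E[c₂] = 0.625·29 + 0.375·31 = 29.75
Firm 1's FOC against E[q₂] yields q₁ = (94 − 2·21 + E[c₂])/3 = (94 − 42 + 29.75)/3 = 27.25.

27.25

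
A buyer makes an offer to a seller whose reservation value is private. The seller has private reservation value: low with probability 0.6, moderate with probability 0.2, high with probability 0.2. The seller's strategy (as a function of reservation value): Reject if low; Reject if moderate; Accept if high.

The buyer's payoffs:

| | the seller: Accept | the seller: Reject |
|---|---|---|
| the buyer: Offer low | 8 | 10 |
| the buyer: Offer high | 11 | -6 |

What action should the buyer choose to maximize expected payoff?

Offer low

Compute the buyer's expected payoff for each action, taking the expectation over the seller's type.
E[Offer low] = 0.6·(10) + 0.2·(10) + 0.2·(8) = 9.6
E[Offer high] = 0.6·(-6) + 0.2·(-6) + 0.2·(11) = -2.6
Best response: Offer low (9.6 is the largest).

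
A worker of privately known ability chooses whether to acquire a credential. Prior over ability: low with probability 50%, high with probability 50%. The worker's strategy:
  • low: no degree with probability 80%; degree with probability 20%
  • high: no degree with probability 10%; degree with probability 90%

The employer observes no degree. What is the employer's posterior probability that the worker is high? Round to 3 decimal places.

P(no degree) = 0.5·0.8 + 0.5·0.1 = 0.45
P(high | no degree) = (0.5·0.1) / 0.45 = 0.05 / 0.45 = 0.111111

0.111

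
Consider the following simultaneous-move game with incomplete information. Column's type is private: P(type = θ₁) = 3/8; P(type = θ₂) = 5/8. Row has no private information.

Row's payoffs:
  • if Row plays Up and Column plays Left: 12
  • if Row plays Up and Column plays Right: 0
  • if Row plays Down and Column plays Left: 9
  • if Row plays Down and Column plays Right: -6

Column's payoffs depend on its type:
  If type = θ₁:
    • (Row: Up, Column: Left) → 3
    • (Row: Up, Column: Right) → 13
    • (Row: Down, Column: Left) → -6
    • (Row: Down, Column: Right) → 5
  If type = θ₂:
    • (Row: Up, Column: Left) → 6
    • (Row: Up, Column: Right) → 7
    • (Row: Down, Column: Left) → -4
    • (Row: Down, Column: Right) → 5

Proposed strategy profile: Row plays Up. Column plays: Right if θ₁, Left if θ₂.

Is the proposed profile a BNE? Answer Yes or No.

Row plays Up: E[Up] = 3/8·(0) + 5/8·(12) = 15/2; E[Down] = 27/8. Best-responding. ✓
Column (type θ₁), facing Up: Left gives 3, Right gives 13. Proposed Right is best. ✓
Column (type θ₂), facing Up: Left gives 6, Right gives 7. Proposed Left is not best — profitable deviation exists. ✗

No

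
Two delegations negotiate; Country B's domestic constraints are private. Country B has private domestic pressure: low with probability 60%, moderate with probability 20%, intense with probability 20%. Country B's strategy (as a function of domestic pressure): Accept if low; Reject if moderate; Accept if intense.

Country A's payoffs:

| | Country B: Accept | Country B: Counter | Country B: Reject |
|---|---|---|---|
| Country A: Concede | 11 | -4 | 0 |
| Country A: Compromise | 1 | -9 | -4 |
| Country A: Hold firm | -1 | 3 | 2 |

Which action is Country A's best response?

Concede

E[Concede] = 0.6·(11) + 0.2·(0) + 0.2·(11) = 8.8
E[Compromise] = 0.6·(1) + 0.2·(-4) + 0.2·(1) = 0
E[Hold firm] = 0.6·(-1) + 0.2·(2) + 0.2·(-1) = -0.4
Best response: Concede (8.8 is the largest).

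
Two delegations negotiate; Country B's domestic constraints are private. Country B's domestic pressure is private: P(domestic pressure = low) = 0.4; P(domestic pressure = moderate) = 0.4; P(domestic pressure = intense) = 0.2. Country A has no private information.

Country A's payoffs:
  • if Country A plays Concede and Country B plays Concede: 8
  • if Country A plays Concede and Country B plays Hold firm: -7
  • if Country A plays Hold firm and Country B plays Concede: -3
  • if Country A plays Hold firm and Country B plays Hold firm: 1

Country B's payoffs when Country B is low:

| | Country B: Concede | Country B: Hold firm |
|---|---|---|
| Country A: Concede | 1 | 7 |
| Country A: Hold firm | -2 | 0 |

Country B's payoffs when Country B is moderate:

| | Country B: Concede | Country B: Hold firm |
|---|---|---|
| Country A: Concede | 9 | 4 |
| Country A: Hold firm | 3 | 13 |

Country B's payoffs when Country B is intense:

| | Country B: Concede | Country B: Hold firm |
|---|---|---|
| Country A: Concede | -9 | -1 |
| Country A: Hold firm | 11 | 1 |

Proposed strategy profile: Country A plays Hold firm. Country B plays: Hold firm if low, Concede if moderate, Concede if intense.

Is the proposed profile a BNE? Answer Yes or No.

No

A profile is a BNE iff every type of every player is best-responding given beliefs about the other side.
Country A plays Hold firm: E[Hold firm] = 0.4·(1) + 0.4·(-3) + 0.2·(-3) = -1.4; E[Concede] = 2. Not best-responding. ✗
Country B (domestic pressure low), facing Hold firm: Concede gives -2, Hold firm gives 0. Proposed Hold firm is best. ✓
Country B (domestic pressure moderate), facing Hold firm: Concede gives 3, Hold firm gives 13. Proposed Concede is not best — profitable deviation exists. ✗
Country B (domestic pressure intense), facing Hold firm: Concede gives 11, Hold firm gives 1. Proposed Concede is best. ✓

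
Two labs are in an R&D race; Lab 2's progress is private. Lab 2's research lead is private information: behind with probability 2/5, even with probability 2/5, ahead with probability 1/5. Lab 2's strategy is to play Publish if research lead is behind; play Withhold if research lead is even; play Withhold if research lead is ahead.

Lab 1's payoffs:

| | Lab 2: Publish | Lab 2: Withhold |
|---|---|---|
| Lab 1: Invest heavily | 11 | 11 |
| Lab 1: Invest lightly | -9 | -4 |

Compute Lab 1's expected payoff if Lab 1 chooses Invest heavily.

11

Take the expectation over Lab 2's research lead, weighting each type's action by its prior probability.
E[Invest heavily] = 2/5·11 + 2/5·11 + 1/5·11 = 22/5 + 22/5 + 11/5 = 11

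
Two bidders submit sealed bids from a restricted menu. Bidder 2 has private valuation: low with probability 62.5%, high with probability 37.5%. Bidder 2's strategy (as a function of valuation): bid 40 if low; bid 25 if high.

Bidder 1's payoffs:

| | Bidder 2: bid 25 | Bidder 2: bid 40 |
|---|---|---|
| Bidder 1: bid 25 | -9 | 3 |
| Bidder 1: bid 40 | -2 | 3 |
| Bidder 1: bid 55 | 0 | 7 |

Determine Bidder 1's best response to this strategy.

Compute Bidder 1's expected payoff for each action, taking the expectation over Bidder 2's type.
E[bid 25] = 0.625·(3) + 0.375·(-9) = -1.5
E[bid 40] = 0.625·(3) + 0.375·(-2) = 1.125
E[bid 55] = 0.625·(7) + 0.375·(0) = 4.375
Best response: bid 55 (4.375 is the largest).

bid 55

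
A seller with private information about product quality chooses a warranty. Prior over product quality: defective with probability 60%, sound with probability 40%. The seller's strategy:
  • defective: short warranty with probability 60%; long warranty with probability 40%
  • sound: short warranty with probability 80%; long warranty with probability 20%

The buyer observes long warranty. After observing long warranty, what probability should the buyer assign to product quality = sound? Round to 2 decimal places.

0.25

P(long warranty) = 0.6·0.4 + 0.4·0.2 = 0.32
P(sound | long warranty) = (0.4·0.2) / 0.32 = 0.08 / 0.32 = 0.25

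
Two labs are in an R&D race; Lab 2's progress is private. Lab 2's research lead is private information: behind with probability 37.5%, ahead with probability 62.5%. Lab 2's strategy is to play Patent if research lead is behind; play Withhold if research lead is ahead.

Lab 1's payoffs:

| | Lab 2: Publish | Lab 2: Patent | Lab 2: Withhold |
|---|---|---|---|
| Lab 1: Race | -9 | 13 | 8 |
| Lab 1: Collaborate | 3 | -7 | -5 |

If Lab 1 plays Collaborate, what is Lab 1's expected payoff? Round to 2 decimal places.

-5.75

E[Collaborate] = 0.375·(-7) + 0.625·(-5) = (-2.625) + (-3.125) = -5.75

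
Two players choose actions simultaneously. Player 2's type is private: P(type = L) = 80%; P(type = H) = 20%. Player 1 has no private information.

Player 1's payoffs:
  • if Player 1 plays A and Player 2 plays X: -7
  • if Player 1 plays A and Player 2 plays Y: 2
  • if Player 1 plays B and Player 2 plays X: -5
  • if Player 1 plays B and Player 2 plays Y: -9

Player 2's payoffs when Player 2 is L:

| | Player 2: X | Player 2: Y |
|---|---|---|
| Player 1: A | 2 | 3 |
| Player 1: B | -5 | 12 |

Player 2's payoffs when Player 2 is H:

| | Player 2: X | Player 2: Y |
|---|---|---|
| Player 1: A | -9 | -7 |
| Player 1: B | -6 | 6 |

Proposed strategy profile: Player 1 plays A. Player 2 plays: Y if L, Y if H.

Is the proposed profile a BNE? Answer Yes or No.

Player 1 plays A: E[A] = 0.8·(2) + 0.2·(2) = 2; E[B] = -9. Best-responding. ✓
Player 2 (type L), facing A: X gives 2, Y gives 3. Proposed Y is best. ✓
Player 2 (type H), facing A: X gives -9, Y gives -7. Proposed Y is best. ✓

Yes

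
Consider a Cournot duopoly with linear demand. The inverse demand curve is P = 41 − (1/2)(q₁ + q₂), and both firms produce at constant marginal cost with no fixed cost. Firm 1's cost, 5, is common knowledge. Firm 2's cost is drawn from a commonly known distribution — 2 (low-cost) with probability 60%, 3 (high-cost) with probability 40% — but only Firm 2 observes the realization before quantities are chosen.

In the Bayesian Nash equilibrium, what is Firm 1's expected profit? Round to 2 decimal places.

247.90

Type-c best response for Firm 2: q₂(c) = (41 − c) − q₁/2.
Firm 1 maximizes expected profit; its first-order condition is 41 − q₁ − (1/2)E[q₂] − 5 = 0.
Substituting E[q₂] and solving: E[c₂] = 2.4, so q₁ = (41 − 2·5 + 2.4)/(3/2) = 22.2667.
E[P] = 41 − (1/2)·(q₁ + E[q₂]) = 16.1333; Firm 1's expected profit = (E[P] − 5)·q₁ = (16.1333 − 5)·22.2667 = 247.902.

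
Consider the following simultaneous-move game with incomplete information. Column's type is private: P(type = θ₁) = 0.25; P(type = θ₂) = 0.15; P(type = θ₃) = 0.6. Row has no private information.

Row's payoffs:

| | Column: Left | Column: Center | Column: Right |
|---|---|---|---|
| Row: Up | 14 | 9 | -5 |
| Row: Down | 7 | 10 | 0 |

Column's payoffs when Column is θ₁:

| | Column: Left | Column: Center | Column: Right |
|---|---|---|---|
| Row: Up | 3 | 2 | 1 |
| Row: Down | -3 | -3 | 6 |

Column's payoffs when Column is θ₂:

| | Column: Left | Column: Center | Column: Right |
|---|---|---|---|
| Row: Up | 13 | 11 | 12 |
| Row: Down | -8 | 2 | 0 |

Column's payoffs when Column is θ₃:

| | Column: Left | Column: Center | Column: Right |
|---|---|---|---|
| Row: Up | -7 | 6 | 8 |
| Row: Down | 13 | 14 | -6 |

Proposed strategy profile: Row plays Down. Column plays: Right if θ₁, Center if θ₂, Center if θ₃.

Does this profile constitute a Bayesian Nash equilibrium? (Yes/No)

A profile is a BNE iff every type of every player is best-responding given beliefs about the other side.
Row plays Down: E[Down] = 0.25·(0) + 0.15·(10) + 0.6·(10) = 7.5; E[Up] = 5.5. Best-responding. ✓
Column (type θ₁), facing Down: Left gives -3, Center gives -3, Right gives 6. Proposed Right is best. ✓
Column (type θ₂), facing Down: Left gives -8, Center gives 2, Right gives 0. Proposed Center is best. ✓
Column (type θ₃), facing Down: Left gives 13, Center gives 14, Right gives -6. Proposed Center is best. ✓

Yes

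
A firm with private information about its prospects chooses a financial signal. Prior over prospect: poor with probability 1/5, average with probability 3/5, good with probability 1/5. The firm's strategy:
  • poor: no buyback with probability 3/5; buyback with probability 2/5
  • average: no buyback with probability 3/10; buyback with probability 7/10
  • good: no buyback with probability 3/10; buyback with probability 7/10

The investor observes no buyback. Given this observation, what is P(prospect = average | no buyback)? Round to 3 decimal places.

P(no buyback) = (1/5)·(3/5) + (3/5)·(3/10) + (1/5)·(3/10) = 9/25
P(average | no buyback) = ((3/5)·(3/10)) / (9/25) = (9/50) / (9/25) = 1/2

0.500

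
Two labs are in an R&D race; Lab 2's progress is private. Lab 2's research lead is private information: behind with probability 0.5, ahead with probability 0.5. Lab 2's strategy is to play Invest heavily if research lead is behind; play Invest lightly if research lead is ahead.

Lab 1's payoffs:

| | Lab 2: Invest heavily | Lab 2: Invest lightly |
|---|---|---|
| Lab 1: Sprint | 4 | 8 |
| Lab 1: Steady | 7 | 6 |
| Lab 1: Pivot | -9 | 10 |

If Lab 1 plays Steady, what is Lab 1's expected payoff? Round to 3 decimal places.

E[Steady] = 0.5·7 + 0.5·6 = 3.5 + 3 = 6.5

6.500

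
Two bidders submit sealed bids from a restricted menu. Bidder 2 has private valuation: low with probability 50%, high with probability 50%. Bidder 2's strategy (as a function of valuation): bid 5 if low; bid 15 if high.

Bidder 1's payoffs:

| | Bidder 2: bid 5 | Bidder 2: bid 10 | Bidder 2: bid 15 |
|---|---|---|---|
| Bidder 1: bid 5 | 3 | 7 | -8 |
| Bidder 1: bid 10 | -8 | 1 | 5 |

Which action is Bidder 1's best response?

bid 10

E[bid 5] = 0.5·(3) + 0.5·(-8) = -2.5
E[bid 10] = 0.5·(-8) + 0.5·(5) = -1.5
Best response: bid 10 (-1.5 is the largest).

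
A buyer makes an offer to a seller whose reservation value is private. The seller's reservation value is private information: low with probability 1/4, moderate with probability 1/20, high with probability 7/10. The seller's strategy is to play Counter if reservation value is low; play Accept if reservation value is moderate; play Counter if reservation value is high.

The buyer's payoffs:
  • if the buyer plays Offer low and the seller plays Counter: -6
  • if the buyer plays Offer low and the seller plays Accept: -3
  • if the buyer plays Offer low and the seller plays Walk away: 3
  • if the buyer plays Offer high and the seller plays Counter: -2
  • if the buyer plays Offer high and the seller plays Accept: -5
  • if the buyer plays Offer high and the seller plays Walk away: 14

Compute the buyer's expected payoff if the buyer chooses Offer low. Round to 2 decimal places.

-5.85

E[Offer low] = 1/4·(-6) + 1/20·(-3) + 7/10·(-6) = (-3/2) + (-3/20) + (-21/5) = -117/20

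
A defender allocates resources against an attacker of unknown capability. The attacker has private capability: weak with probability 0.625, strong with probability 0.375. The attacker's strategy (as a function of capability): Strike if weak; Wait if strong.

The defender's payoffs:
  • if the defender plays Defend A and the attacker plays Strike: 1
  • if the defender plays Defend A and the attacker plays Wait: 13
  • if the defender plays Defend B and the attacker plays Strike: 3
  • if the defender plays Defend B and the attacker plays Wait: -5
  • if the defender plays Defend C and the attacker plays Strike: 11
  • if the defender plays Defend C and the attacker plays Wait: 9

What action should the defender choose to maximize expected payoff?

Compute the defender's expected payoff for each action, taking the expectation over the attacker's type.
E[Defend A] = 0.625·(1) + 0.375·(13) = 5.5
E[Defend B] = 0.625·(3) + 0.375·(-5) = 0
E[Defend C] = 0.625·(11) + 0.375·(9) = 10.25
Best response: Defend C (10.25 is the largest).

Defend C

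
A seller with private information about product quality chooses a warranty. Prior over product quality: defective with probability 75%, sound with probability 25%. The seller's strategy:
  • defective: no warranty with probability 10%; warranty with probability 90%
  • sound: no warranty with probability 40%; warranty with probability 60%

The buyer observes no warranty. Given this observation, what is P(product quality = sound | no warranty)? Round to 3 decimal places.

0.571

P(no warranty) = 0.75·0.1 + 0.25·0.4 = 0.175
P(sound | no warranty) = (0.25·0.4) / 0.175 = 0.1 / 0.175 = 0.571429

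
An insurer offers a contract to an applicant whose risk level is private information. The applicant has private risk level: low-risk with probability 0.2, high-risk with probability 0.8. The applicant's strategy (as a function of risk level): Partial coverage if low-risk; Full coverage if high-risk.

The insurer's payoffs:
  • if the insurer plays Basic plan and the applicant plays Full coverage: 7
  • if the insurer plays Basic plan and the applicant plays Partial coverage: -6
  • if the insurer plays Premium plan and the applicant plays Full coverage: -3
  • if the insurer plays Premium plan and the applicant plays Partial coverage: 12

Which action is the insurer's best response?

Compute the insurer's expected payoff for each action, taking the expectation over the applicant's type.
E[Basic plan] = 0.2·(-6) + 0.8·(7) = 4.4
E[Premium plan] = 0.2·(12) + 0.8·(-3) = 0
Best response: Basic plan (4.4 is the largest).

Basic plan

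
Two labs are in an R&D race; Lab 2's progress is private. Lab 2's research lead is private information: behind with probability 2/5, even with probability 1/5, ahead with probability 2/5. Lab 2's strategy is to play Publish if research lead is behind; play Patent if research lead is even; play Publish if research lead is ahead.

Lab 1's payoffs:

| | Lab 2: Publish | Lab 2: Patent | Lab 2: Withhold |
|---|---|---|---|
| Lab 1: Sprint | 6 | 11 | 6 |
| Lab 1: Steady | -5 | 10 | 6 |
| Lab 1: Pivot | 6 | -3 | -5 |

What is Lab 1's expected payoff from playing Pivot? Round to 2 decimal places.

4.20

Take the expectation over Lab 2's research lead, weighting each type's action by its prior probability.
E[Pivot] = 2/5·6 + 1/5·(-3) + 2/5·6 = 12/5 + (-3/5) + 12/5 = 21/5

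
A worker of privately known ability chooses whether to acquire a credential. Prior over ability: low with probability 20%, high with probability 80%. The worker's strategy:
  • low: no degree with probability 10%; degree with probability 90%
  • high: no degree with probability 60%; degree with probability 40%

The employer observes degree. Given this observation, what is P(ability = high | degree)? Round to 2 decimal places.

Apply Bayes' rule using the sender's strategy as the likelihood.
P(degree) = 0.2·0.9 + 0.8·0.4 = 0.5
P(high | degree) = (0.8·0.4) / 0.5 = 0.32 / 0.5 = 0.64

0.64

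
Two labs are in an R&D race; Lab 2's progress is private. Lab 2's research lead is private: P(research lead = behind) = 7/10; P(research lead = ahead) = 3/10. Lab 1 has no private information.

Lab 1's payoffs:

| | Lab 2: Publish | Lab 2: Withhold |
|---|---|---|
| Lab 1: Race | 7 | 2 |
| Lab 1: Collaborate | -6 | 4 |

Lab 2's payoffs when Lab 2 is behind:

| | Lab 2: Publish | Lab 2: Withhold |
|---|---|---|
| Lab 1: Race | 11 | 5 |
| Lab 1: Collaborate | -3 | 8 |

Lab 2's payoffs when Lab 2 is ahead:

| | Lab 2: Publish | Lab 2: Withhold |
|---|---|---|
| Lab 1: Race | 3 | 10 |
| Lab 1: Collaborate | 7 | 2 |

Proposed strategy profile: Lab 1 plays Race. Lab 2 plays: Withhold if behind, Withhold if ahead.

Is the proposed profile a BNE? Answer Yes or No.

No

A profile is a BNE iff every type of every player is best-responding given beliefs about the other side.
Lab 1 plays Race: E[Race] = 7/10·(2) + 3/10·(2) = 2; E[Collaborate] = 4. Not best-responding. ✗
Lab 2 (research lead behind), facing Race: Publish gives 11, Withhold gives 5. Proposed Withhold is not best — profitable deviation exists. ✗
Lab 2 (research lead ahead), facing Race: Publish gives 3, Withhold gives 10. Proposed Withhold is best. ✓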